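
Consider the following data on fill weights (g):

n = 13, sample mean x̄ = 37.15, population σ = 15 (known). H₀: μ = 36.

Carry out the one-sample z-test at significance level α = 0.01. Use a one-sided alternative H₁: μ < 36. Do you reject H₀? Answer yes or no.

reject H₀: no

SE = σ/√n = 15/√13 = 4.1603
z = (x̄−μ₀)/SE = (37.15−36)/4.1603 = 0.2764
p-value (one-sided, H₁ less) = 0.60889
At α=0.01: p ≥ α → fail to reject H₀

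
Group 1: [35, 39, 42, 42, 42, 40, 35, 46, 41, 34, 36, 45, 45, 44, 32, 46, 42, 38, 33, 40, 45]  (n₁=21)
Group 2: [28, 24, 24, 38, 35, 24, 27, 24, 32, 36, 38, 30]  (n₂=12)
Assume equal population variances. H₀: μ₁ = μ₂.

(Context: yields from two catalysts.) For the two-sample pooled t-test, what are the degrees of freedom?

degrees of freedom = 31

df = n₁ + n₂ − 2 = 21 + 12 − 2 = 31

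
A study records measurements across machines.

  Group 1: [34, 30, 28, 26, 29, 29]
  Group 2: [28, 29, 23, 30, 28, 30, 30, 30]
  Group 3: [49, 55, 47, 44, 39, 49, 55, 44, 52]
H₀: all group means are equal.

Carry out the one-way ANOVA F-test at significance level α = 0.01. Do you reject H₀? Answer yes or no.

reject H₀: yes

Group means [29.33, 28.50, 48.22], grand mean 36.435
SSB = Σnᵢ(x̄ᵢ−x̄)² = 2056.763; SSW = ΣΣ(x−x̄ᵢ)² = 304.889
MSB = 2056.763/2 = 1028.3816; MSW = 304.889/20 = 15.2444
F = MSB/MSW = 67.4594
df = (2, 20)
p-value (upper-tail) = 0.00000
At α=0.01: p < α → reject H₀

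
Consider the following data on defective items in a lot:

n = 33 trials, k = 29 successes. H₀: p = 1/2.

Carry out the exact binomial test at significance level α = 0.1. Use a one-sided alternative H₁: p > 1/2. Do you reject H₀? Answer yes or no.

Exact binomial: n=33, k=29, p₀=1/2=0.5000
P(X≥29) from Σ C(n,i)·p₀^i·(1−p₀)^(n−i)
p-value (one-sided, H₁ greater) = 0.00001
At α=0.1: p < α → reject H₀

reject H₀: yes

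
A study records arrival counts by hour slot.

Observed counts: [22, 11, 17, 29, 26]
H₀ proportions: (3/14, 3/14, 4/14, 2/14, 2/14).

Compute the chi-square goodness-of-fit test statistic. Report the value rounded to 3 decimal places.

test statistic = 32.656

n = 105; E_i = n·p_i = [22.50, 22.50, 30.00, 15.00, 15.00]
χ² = (22−22.50)²/22.50 + (11−22.50)²/22.50 + (17−30.00)²/30.00 + (29−15.00)²/15.00 + (26−15.00)²/15.00 = 32.6556
df = 4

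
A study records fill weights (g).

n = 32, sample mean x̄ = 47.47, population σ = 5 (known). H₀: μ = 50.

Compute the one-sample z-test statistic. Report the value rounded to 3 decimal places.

test statistic = -2.862

SE = σ/√n = 5/√32 = 0.8839
z = (x̄−μ₀)/SE = (47.47−50)/0.8839 = -2.8624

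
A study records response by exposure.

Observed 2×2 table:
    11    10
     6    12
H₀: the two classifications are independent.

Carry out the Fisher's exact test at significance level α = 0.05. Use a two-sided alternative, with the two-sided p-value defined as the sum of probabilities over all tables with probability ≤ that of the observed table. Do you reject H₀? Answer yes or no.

reject H₀: no

Margins: r₁=21, r₂=18, c₁=17, c₂=22, n=39
p_obs = C(21,11)·C(18,6)/C(39,17); sum pmf over tables with pmf ≤ p_obs
p-value (two-sided) = 0.33400
At α=0.05: p ≥ α → fail to reject H₀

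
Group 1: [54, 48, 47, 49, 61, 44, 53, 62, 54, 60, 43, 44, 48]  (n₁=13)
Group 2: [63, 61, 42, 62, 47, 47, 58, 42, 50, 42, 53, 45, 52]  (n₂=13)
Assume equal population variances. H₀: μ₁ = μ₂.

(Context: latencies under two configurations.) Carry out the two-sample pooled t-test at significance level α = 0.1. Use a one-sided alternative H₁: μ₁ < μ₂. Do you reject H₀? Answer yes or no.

reject H₀: no

x̄₁=51.308, s₁=6.600, n₁=13
x̄₂=51.077, s₂=7.805, n₂=13
s_p² = [12·6.600² + 12·7.805²]/24 = 52.2372
SE = √(s_p²·(1/13+1/13)) = 2.8349
t = (51.308−51.077)/2.8349 = 0.0814
df = 24
p-value (one-sided, H₁ less) = 0.53210
At α=0.1: p ≥ α → fail to reject H₀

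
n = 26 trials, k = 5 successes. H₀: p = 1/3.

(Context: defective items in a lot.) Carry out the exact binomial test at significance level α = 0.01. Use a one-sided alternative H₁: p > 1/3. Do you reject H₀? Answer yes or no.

Exact binomial: n=26, k=5, p₀=1/3=0.3333
P(X≥5) from Σ C(n,i)·p₀^i·(1−p₀)^(n−i)
p-value (one-sided, H₁ greater) = 0.96424
At α=0.01: p ≥ α → fail to reject H₀

reject H₀: no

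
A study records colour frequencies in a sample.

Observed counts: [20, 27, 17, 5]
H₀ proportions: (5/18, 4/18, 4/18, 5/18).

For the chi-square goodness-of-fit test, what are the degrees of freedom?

df = k − 1 = 4 − 1 = 3

degrees of freedom = 3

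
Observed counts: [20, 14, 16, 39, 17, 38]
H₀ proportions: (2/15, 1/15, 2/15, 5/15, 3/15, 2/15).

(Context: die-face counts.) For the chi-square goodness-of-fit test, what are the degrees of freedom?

df = k − 1 = 6 − 1 = 5

degrees of freedom = 5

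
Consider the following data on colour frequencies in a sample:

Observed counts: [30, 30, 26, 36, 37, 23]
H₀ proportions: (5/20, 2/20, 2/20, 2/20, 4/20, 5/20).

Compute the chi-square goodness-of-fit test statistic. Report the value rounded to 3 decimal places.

test statistic = 44.819

n = 182; E_i = n·p_i = [45.50, 18.20, 18.20, 18.20, 36.40, 45.50]
χ² = (30−45.50)²/45.50 + (30−18.20)²/18.20 + (26−18.20)²/18.20 + (36−18.20)²/18.20 + (37−36.40)²/36.40 + (23−45.50)²/45.50 = 44.8187
df = 5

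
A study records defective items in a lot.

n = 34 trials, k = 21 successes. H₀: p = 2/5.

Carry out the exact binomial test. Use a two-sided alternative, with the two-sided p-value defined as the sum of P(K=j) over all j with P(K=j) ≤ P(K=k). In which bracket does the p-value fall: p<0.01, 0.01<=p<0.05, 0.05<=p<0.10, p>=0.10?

p-value bracket: 0.01<=p<0.05

Exact binomial: n=34, k=21, p₀=2/5=0.4000
P(X=j) = C(n,j)·p₀^j·(1−p₀)^(n−j); p = Σ P(X=j) over j with P(X=j) ≤ P(X=21)
p-value (two-sided) = 0.01321
→ bracket: 0.01<=p<0.05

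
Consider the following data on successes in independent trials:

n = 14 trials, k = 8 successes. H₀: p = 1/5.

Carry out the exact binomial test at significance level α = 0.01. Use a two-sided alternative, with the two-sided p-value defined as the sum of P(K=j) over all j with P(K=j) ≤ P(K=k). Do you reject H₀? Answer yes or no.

reject H₀: yes

Exact binomial: n=14, k=8, p₀=1/5=0.2000
P(X=j) = C(n,j)·p₀^j·(1−p₀)^(n−j); p = Σ P(X=j) over j with P(X=j) ≤ P(X=8)
p-value (two-sided) = 0.00240
At α=0.01: p < α → reject H₀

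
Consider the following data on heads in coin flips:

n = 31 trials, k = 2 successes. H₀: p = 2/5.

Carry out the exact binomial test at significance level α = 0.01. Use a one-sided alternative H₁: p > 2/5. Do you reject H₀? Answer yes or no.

reject H₀: no

Exact binomial: n=31, k=2, p₀=2/5=0.4000
P(X≥2) from Σ C(n,i)·p₀^i·(1−p₀)^(n−i)
p-value (one-sided, H₁ greater) = 1.00000
At α=0.01: p ≥ α → fail to reject H₀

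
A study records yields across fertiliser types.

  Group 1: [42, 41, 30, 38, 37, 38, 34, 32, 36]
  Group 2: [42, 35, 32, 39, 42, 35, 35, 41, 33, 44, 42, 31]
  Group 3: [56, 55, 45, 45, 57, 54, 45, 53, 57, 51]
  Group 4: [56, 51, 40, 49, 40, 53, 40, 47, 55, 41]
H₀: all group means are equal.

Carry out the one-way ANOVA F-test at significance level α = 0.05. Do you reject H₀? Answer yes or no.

Group means [36.44, 37.58, 51.80, 47.20], grand mean 43.146
SSB = Σnᵢ(x̄ᵢ−x̄)² = 1688.783; SSW = ΣΣ(x−x̄ᵢ)² = 964.339
MSB = 1688.783/3 = 562.9277; MSW = 964.339/37 = 26.0632
F = MSB/MSW = 21.5986
df = (3, 37)
p-value (upper-tail) = 0.00000
At α=0.05: p < α → reject H₀

reject H₀: yes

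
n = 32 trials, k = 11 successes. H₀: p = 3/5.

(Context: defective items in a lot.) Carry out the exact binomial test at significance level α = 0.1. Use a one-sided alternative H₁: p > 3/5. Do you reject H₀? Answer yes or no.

reject H₀: no

Exact binomial: n=32, k=11, p₀=3/5=0.6000
P(X≥11) from Σ C(n,i)·p₀^i·(1−p₀)^(n−i)
p-value (one-sided, H₁ greater) = 0.99905
At α=0.1: p ≥ α → fail to reject H₀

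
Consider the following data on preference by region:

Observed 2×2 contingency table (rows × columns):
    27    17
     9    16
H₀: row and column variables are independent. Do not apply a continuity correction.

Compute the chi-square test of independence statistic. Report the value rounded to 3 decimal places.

test statistic = 4.110

Row totals [44, 25], col totals [36, 33], n=69
χ² = (27−22.96)²/22.96 + (17−21.04)²/21.04 + (9−13.04)²/13.04 + (16−11.96)²/11.96 = 4.1101
df = 1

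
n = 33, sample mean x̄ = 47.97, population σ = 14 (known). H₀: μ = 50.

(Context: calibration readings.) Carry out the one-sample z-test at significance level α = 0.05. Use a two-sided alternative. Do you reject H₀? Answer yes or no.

SE = σ/√n = 14/√33 = 2.4371
z = (x̄−μ₀)/SE = (47.97−50)/2.4371 = -0.8330
p-value (two-sided) = 0.40487
At α=0.05: p ≥ α → fail to reject H₀

reject H₀: no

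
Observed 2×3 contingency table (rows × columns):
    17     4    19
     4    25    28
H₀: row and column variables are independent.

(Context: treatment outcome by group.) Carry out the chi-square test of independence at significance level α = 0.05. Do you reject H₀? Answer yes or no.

reject H₀: yes

Row totals [40, 57], col totals [21, 29, 47], n=97
χ² = (17−8.66)²/8.66 + (4−11.96)²/11.96 + (19−19.38)²/19.38 + (4−12.34)²/12.34 + (25−17.04)²/17.04 + (28−27.62)²/27.62 = 22.6956
df = 2
p-value (upper-tail) = 0.00001
At α=0.05: p < α → reject H₀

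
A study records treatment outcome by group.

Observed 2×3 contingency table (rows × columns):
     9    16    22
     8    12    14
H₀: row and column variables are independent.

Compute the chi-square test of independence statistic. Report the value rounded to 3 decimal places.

test statistic = 0.330

Row totals [47, 34], col totals [17, 28, 36], n=81
χ² = (9−9.86)²/9.86 + (16−16.25)²/16.25 + (22−20.89)²/20.89 + (8−7.14)²/7.14 + (12−11.75)²/11.75 + (14−15.11)²/15.11 = 0.3301
df = 2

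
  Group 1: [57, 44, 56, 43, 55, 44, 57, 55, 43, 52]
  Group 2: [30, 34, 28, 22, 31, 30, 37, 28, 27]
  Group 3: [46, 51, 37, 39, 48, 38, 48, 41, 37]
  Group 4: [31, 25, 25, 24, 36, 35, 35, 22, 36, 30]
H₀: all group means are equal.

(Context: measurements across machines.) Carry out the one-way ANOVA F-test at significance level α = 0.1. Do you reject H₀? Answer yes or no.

reject H₀: yes

Group means [50.60, 29.67, 42.78, 29.90], grand mean 38.342
SSB = Σnᵢ(x̄ᵢ−x̄)² = 3069.697; SSW = ΣΣ(x−x̄ᵢ)² = 1012.856
MSB = 3069.697/3 = 1023.2324; MSW = 1012.856/34 = 29.7899
F = MSB/MSW = 34.3483
df = (3, 34)
p-value (upper-tail) = 0.00000
At α=0.1: p < α → reject H₀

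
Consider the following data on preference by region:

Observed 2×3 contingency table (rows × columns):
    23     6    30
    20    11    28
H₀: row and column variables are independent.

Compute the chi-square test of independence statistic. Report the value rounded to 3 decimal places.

Row totals [59, 59], col totals [43, 17, 58], n=118
χ² = (23−21.50)²/21.50 + (6−8.50)²/8.50 + (30−29.00)²/29.00 + (20−21.50)²/21.50 + (11−8.50)²/8.50 + (28−29.00)²/29.00 = 1.7489
df = 2

test statistic = 1.749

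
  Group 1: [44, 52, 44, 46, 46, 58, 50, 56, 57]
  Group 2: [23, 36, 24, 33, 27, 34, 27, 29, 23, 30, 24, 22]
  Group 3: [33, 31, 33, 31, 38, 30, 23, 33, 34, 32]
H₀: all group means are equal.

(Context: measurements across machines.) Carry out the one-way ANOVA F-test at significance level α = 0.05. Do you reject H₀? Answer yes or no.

Group means [50.33, 27.67, 31.80], grand mean 35.581
SSB = Σnᵢ(x̄ᵢ−x̄)² = 2853.282; SSW = ΣΣ(x−x̄ᵢ)² = 634.267
MSB = 2853.282/2 = 1426.6409; MSW = 634.267/28 = 22.6524
F = MSB/MSW = 62.9797
df = (2, 28)
p-value (upper-tail) = 0.00000
At α=0.05: p < α → reject H₀

reject H₀: yes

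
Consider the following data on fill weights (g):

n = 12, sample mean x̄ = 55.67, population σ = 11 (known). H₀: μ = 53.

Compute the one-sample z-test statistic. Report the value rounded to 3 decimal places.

SE = σ/√n = 11/√12 = 3.1754
z = (x̄−μ₀)/SE = (55.67−53)/3.1754 = 0.8408

test statistic = 0.841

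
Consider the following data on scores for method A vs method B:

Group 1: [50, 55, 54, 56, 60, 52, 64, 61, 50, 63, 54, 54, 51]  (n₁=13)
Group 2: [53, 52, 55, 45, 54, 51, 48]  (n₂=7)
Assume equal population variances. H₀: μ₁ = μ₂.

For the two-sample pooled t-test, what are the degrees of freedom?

degrees of freedom = 18

df = n₁ + n₂ − 2 = 13 + 7 − 2 = 18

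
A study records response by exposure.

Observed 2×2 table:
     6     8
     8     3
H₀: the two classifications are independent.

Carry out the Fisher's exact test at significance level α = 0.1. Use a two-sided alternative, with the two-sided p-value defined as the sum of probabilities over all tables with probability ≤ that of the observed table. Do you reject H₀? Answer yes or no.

reject H₀: no

Margins: r₁=14, r₂=11, c₁=14, c₂=11, n=25
p_obs = C(14,6)·C(11,8)/C(25,14); sum pmf over tables with pmf ≤ p_obs
p-value (two-sided) = 0.22716
At α=0.1: p ≥ α → fail to reject H₀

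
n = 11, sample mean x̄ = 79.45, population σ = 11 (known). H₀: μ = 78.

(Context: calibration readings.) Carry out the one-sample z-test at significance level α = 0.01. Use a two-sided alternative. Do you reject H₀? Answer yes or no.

reject H₀: no

SE = σ/√n = 11/√11 = 3.3166
z = (x̄−μ₀)/SE = (79.45−78)/3.3166 = 0.4372
p-value (two-sided) = 0.66197
At α=0.01: p ≥ α → fail to reject H₀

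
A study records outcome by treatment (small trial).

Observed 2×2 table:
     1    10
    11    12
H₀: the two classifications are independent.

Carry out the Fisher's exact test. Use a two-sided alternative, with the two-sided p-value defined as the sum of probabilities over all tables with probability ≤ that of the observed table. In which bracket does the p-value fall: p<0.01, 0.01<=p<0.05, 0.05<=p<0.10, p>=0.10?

p-value bracket: 0.05<=p<0.10

Margins: r₁=11, r₂=23, c₁=12, c₂=22, n=34
p_obs = C(11,1)·C(23,11)/C(34,12); sum pmf over tables with pmf ≤ p_obs
p-value (two-sided) = 0.05269
→ bracket: 0.05<=p<0.10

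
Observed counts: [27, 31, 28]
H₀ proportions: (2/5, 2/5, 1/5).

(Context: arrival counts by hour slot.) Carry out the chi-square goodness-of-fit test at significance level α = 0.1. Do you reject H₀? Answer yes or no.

n = 86; E_i = n·p_i = [34.40, 34.40, 17.20]
χ² = (27−34.40)²/34.40 + (31−34.40)²/34.40 + (28−17.20)²/17.20 = 8.7093
df = 2
p-value (upper-tail) = 0.01285
At α=0.1: p < α → reject H₀

reject H₀: yes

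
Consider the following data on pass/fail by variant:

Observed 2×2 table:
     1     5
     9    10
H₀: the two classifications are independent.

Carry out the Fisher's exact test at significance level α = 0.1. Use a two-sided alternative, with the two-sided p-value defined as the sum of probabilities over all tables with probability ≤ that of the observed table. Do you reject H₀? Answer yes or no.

Margins: r₁=6, r₂=19, c₁=10, c₂=15, n=25
p_obs = C(6,1)·C(19,9)/C(25,10); sum pmf over tables with pmf ≤ p_obs
p-value (two-sided) = 0.34486
At α=0.1: p ≥ α → fail to reject H₀

reject H₀: no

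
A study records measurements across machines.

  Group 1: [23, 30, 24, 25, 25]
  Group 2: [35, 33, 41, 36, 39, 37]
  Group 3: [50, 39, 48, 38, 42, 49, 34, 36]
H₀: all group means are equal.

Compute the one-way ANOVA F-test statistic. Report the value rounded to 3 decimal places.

Group means [25.40, 36.83, 42.00], grand mean 36.000
SSB = Σnᵢ(x̄ᵢ−x̄)² = 853.967; SSW = ΣΣ(x−x̄ᵢ)² = 344.033
MSB = 853.967/2 = 426.9833; MSW = 344.033/16 = 21.5021
F = MSB/MSW = 19.8578
df = (2, 16)

test statistic = 19.858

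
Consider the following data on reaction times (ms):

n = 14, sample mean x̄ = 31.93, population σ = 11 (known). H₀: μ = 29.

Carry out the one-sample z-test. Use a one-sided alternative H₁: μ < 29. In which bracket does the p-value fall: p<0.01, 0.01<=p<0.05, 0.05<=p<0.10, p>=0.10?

p-value bracket: p>=0.10

SE = σ/√n = 11/√14 = 2.9399
z = (x̄−μ₀)/SE = (31.93−29)/2.9399 = 0.9966
p-value (one-sided, H₁ less) = 0.84053
→ bracket: p>=0.10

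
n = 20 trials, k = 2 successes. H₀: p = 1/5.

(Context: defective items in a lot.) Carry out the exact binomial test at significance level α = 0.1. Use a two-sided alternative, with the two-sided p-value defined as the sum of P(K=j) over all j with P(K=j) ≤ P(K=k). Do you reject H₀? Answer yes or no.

Exact binomial: n=20, k=2, p₀=1/5=0.2000
P(X=j) = C(n,j)·p₀^j·(1−p₀)^(n−j); p = Σ P(X=j) over j with P(X=j) ≤ P(X=2)
p-value (two-sided) = 0.40188
At α=0.1: p ≥ α → fail to reject H₀

reject H₀: no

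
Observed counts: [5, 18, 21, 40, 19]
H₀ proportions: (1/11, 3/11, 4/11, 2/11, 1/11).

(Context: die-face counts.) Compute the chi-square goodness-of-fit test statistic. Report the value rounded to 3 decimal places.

test statistic = 46.968

n = 103; E_i = n·p_i = [9.36, 28.09, 37.45, 18.73, 9.36]
χ² = (5−9.36)²/9.36 + (18−28.09)²/28.09 + (21−37.45)²/37.45 + (40−18.73)²/18.73 + (19−9.36)²/9.36 = 46.9684
df = 4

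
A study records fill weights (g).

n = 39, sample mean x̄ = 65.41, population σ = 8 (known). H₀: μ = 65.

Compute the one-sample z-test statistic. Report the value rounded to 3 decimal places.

SE = σ/√n = 8/√39 = 1.2810
z = (x̄−μ₀)/SE = (65.41−65)/1.2810 = 0.3201

test statistic = 0.320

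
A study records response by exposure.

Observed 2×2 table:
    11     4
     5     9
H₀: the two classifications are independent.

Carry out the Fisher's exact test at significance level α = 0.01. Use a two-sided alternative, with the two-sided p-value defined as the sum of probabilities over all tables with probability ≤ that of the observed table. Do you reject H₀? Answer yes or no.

reject H₀: no

Margins: r₁=15, r₂=14, c₁=16, c₂=13, n=29
p_obs = C(15,11)·C(14,5)/C(29,16); sum pmf over tables with pmf ≤ p_obs
p-value (two-sided) = 0.06560
At α=0.01: p ≥ α → fail to reject H₀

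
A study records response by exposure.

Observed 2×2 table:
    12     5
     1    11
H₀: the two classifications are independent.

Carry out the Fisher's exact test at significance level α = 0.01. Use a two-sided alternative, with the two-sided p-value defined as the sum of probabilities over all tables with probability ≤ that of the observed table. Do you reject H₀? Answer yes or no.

Margins: r₁=17, r₂=12, c₁=13, c₂=16, n=29
p_obs = C(17,12)·C(12,1)/C(29,13); sum pmf over tables with pmf ≤ p_obs
p-value (two-sided) = 0.00181
At α=0.01: p < α → reject H₀

reject H₀: yes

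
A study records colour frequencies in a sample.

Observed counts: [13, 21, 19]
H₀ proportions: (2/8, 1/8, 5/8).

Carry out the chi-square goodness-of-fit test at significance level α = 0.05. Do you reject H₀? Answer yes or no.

n = 53; E_i = n·p_i = [13.25, 6.62, 33.12]
χ² = (13−13.25)²/13.25 + (21−6.62)²/6.62 + (19−33.12)²/33.12 = 37.2189
df = 2
p-value (upper-tail) = 0.00000
At α=0.05: p < α → reject H₀

reject H₀: yes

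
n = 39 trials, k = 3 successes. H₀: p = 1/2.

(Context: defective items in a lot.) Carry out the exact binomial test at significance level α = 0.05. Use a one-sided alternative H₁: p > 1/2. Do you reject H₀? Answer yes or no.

Exact binomial: n=39, k=3, p₀=1/2=0.5000
P(X≥3) from Σ C(n,i)·p₀^i·(1−p₀)^(n−i)
p-value (one-sided, H₁ greater) = 1.00000
At α=0.05: p ≥ α → fail to reject H₀

reject H₀: no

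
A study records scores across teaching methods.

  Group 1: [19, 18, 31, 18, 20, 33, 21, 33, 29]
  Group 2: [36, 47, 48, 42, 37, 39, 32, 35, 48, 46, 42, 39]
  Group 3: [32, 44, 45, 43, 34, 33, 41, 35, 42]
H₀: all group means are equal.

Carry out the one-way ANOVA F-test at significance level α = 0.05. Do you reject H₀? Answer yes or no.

Group means [24.67, 40.92, 38.78], grand mean 35.400
SSB = Σnᵢ(x̄ᵢ−x̄)² = 1504.728; SSW = ΣΣ(x−x̄ᵢ)² = 896.472
MSB = 1504.728/2 = 752.3639; MSW = 896.472/27 = 33.2027
F = MSB/MSW = 22.6597
df = (2, 27)
p-value (upper-tail) = 0.00000
At α=0.05: p < α → reject H₀

reject H₀: yes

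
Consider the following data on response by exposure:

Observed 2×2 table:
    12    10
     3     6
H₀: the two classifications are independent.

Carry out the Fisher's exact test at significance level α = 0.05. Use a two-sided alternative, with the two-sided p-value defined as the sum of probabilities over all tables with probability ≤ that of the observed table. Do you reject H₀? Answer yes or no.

Margins: r₁=22, r₂=9, c₁=15, c₂=16, n=31
p_obs = C(22,12)·C(9,3)/C(31,15); sum pmf over tables with pmf ≤ p_obs
p-value (two-sided) = 0.43315
At α=0.05: p ≥ α → fail to reject H₀

reject H₀: no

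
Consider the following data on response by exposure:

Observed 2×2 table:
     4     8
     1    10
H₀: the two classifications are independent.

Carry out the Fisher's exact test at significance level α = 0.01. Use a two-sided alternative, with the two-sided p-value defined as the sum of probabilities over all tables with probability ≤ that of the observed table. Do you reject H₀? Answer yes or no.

reject H₀: no

Margins: r₁=12, r₂=11, c₁=5, c₂=18, n=23
p_obs = C(12,4)·C(11,1)/C(23,5); sum pmf over tables with pmf ≤ p_obs
p-value (two-sided) = 0.31677
At α=0.01: p ≥ α → fail to reject H₀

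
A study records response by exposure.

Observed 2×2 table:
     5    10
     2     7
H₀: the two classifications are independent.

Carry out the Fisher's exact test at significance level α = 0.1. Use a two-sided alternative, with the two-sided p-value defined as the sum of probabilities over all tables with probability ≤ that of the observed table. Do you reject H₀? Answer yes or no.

reject H₀: no

Margins: r₁=15, r₂=9, c₁=7, c₂=17, n=24
p_obs = C(15,5)·C(9,2)/C(24,7); sum pmf over tables with pmf ≤ p_obs
p-value (two-sided) = 0.66871
At α=0.1: p ≥ α → fail to reject H₀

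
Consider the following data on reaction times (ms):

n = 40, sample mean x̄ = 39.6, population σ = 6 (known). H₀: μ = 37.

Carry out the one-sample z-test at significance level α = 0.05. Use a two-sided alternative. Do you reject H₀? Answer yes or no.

reject H₀: yes

SE = σ/√n = 6/√40 = 0.9487
z = (x̄−μ₀)/SE = (39.6−37)/0.9487 = 2.7406
p-value (two-sided) = 0.00613
At α=0.05: p < α → reject H₀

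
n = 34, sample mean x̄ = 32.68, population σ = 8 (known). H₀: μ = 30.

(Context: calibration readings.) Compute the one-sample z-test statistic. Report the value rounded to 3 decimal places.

SE = σ/√n = 8/√34 = 1.3720
z = (x̄−μ₀)/SE = (32.68−30)/1.3720 = 1.9534

test statistic = 1.953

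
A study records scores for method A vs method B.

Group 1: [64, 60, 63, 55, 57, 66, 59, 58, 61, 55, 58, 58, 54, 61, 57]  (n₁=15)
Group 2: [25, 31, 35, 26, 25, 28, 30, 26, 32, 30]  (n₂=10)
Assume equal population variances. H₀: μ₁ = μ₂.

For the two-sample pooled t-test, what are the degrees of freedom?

degrees of freedom = 23

df = n₁ + n₂ − 2 = 15 + 10 − 2 = 23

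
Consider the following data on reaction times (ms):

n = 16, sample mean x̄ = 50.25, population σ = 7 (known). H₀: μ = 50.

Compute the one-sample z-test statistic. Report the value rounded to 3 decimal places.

SE = σ/√n = 7/√16 = 1.7500
z = (x̄−μ₀)/SE = (50.25−50)/1.7500 = 0.1429

test statistic = 0.143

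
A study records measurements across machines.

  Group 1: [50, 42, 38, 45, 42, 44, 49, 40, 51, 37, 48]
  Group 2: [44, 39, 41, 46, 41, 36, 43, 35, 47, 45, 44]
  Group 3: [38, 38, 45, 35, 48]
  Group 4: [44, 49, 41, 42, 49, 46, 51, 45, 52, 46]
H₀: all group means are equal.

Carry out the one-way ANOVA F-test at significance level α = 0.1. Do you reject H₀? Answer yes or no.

reject H₀: yes

Group means [44.18, 41.91, 40.80, 46.50], grand mean 43.676
SSB = Σnᵢ(x̄ᵢ−x̄)² = 158.263; SSW = ΣΣ(x−x̄ᵢ)² = 631.845
MSB = 158.263/3 = 52.7542; MSW = 631.845/33 = 19.1468
F = MSB/MSW = 2.7552
df = (3, 33)
p-value (upper-tail) = 0.05796
At α=0.1: p < α → reject H₀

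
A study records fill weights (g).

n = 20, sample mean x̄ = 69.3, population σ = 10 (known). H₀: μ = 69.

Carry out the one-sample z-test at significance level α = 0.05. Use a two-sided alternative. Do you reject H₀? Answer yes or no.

reject H₀: no

SE = σ/√n = 10/√20 = 2.2361
z = (x̄−μ₀)/SE = (69.3−69)/2.2361 = 0.1342
p-value (two-sided) = 0.89327
At α=0.05: p ≥ α → fail to reject H₀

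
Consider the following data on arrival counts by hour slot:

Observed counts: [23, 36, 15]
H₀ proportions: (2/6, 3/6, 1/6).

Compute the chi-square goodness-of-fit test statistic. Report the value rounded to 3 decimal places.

test statistic = 0.716

n = 74; E_i = n·p_i = [24.67, 37.00, 12.33]
χ² = (23−24.67)²/24.67 + (36−37.00)²/37.00 + (15−12.33)²/12.33 = 0.7162
df = 2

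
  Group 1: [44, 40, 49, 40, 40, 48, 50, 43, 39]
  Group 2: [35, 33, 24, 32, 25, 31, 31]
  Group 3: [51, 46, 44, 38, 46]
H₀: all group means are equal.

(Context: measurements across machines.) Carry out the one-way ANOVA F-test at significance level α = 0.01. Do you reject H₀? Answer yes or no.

reject H₀: yes

Group means [43.67, 30.14, 45.00], grand mean 39.476
SSB = Σnᵢ(x̄ᵢ−x̄)² = 920.381; SSW = ΣΣ(x−x̄ᵢ)² = 338.857
MSB = 920.381/2 = 460.1905; MSW = 338.857/18 = 18.8254
F = MSB/MSW = 24.4452
df = (2, 18)
p-value (upper-tail) = 0.00001
At α=0.01: p < α → reject H₀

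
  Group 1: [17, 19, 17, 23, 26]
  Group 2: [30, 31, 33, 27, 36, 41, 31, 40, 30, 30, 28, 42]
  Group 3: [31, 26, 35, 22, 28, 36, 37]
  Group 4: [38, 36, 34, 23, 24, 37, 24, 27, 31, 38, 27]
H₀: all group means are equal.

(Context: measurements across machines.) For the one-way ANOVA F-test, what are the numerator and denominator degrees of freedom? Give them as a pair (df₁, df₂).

degrees of freedom = [3, 31]

k = 4 groups, N = 35 total
df = (k−1, N−k) = (4−1, 35−4) = (3, 31)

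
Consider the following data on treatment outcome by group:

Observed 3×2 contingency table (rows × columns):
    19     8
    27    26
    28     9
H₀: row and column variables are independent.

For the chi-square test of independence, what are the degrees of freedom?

degrees of freedom = 2

df = (r−1)(c−1) = (3−1)·(2−1) = 2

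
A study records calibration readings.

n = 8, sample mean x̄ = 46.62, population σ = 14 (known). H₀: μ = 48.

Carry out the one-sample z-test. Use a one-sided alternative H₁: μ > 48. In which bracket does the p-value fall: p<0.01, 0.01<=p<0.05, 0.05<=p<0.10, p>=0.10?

SE = σ/√n = 14/√8 = 4.9497
z = (x̄−μ₀)/SE = (46.62−48)/4.9497 = -0.2788
p-value (one-sided, H₁ greater) = 0.60980
→ bracket: p>=0.10

p-value bracket: p>=0.10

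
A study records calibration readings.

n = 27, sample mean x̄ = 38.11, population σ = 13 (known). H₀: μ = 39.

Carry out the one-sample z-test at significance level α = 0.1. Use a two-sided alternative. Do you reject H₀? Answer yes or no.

reject H₀: no

SE = σ/√n = 13/√27 = 2.5019
z = (x̄−μ₀)/SE = (38.11−39)/2.5019 = -0.3557
p-value (two-sided) = 0.72204
At α=0.1: p ≥ α → fail to reject H₀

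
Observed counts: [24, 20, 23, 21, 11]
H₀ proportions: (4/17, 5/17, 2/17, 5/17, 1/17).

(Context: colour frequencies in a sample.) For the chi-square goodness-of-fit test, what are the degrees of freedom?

degrees of freedom = 4

df = k − 1 = 5 − 1 = 4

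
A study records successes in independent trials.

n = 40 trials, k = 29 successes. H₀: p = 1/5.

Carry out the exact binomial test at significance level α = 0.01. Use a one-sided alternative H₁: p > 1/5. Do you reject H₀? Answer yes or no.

reject H₀: yes

Exact binomial: n=40, k=29, p₀=1/5=0.2000
P(X≥29) from Σ C(n,i)·p₀^i·(1−p₀)^(n−i)
p-value (one-sided, H₁ greater) = 0.00000
At α=0.01: p < α → reject H₀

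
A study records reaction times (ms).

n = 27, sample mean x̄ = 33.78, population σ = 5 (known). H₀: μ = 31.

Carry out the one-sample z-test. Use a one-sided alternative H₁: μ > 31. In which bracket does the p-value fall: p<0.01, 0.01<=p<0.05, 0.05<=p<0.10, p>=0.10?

SE = σ/√n = 5/√27 = 0.9623
z = (x̄−μ₀)/SE = (33.78−31)/0.9623 = 2.8891
p-value (one-sided, H₁ greater) = 0.00193
→ bracket: p<0.01

p-value bracket: p<0.01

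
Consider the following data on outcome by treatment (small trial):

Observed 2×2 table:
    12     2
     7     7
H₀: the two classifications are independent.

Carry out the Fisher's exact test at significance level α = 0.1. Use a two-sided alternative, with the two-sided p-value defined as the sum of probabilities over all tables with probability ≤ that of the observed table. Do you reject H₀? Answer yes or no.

Margins: r₁=14, r₂=14, c₁=19, c₂=9, n=28
p_obs = C(14,12)·C(14,7)/C(28,19); sum pmf over tables with pmf ≤ p_obs
p-value (two-sided) = 0.10319
At α=0.1: p ≥ α → fail to reject H₀

reject H₀: no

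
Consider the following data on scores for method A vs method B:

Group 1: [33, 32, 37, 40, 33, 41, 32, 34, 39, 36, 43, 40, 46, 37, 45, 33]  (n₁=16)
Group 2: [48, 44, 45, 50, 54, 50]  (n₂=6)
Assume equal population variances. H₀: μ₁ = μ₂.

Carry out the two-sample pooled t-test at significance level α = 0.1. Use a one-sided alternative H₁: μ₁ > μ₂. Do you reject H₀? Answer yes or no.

x̄₁=37.562, s₁=4.633, n₁=16
x̄₂=48.500, s₂=3.674, n₂=6
s_p² = [15·4.633² + 5·3.674²]/20 = 19.4719
SE = √(s_p²·(1/16+1/6)) = 2.1124
t = (37.562−48.500)/2.1124 = -5.1777
df = 20
p-value (one-sided, H₁ greater) = 0.99998
At α=0.1: p ≥ α → fail to reject H₀

reject H₀: no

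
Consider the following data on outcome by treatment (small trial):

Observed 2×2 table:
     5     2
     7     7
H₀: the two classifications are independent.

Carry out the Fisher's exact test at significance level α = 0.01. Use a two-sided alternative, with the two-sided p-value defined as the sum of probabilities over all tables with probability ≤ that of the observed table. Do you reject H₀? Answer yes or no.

reject H₀: no

Margins: r₁=7, r₂=14, c₁=12, c₂=9, n=21
p_obs = C(7,5)·C(14,7)/C(21,12); sum pmf over tables with pmf ≤ p_obs
p-value (two-sided) = 0.64241
At α=0.01: p ≥ α → fail to reject H₀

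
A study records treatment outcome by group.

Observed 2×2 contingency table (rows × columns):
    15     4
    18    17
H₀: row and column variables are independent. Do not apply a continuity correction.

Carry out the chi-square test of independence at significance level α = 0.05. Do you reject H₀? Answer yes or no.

reject H₀: yes

Row totals [19, 35], col totals [33, 21], n=54
χ² = (15−11.61)²/11.61 + (4−7.39)²/7.39 + (18−21.39)²/21.39 + (17−13.61)²/13.61 = 3.9241
df = 1
p-value (upper-tail) = 0.04760
At α=0.05: p < α → reject H₀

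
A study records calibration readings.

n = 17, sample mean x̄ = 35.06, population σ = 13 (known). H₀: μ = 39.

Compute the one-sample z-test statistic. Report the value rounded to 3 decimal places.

test statistic = -1.250

SE = σ/√n = 13/√17 = 3.1530
z = (x̄−μ₀)/SE = (35.06−39)/3.1530 = -1.2496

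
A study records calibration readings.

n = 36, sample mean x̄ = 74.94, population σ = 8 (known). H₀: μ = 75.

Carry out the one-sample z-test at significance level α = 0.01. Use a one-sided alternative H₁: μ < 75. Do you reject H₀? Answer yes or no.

SE = σ/√n = 8/√36 = 1.3333
z = (x̄−μ₀)/SE = (74.94−75)/1.3333 = -0.0450
p-value (one-sided, H₁ less) = 0.48205
At α=0.01: p ≥ α → fail to reject H₀

reject H₀: no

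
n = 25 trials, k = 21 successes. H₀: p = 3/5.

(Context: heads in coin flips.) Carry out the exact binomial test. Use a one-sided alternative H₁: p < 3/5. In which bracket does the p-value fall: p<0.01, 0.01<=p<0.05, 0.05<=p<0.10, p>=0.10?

Exact binomial: n=25, k=21, p₀=3/5=0.6000
P(X≤21) from Σ C(n,i)·p₀^i·(1−p₀)^(n−i)
p-value (one-sided, H₁ less) = 0.99763
→ bracket: p>=0.10

p-value bracket: p>=0.10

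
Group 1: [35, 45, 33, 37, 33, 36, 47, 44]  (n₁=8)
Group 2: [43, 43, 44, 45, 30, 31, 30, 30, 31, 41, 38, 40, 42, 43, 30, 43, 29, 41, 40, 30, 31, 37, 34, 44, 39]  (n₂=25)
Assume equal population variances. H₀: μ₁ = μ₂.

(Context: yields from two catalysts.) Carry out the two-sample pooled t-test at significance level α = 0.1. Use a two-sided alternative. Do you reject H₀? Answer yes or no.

reject H₀: no

x̄₁=38.750, s₁=5.676, n₁=8
x̄₂=37.160, s₂=5.814, n₂=25
s_p² = [7·5.676² + 24·5.814²]/31 = 33.4471
SE = √(s_p²·(1/8+1/25)) = 2.3492
t = (38.750−37.160)/2.3492 = 0.6768
df = 31
p-value (two-sided) = 0.50354
At α=0.1: p ≥ α → fail to reject H₀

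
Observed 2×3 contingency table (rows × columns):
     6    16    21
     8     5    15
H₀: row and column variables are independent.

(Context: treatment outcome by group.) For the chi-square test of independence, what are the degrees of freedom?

degrees of freedom = 2

df = (r−1)(c−1) = (2−1)·(3−1) = 2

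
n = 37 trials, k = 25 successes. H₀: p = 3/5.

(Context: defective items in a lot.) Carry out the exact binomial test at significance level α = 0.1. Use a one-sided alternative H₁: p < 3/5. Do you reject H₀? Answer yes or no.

reject H₀: no

Exact binomial: n=37, k=25, p₀=3/5=0.6000
P(X≤25) from Σ C(n,i)·p₀^i·(1−p₀)^(n−i)
p-value (one-sided, H₁ less) = 0.86665
At α=0.1: p ≥ α → fail to reject H₀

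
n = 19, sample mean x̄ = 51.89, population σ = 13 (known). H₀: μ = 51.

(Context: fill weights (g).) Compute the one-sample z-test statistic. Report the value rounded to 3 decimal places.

SE = σ/√n = 13/√19 = 2.9824
z = (x̄−μ₀)/SE = (51.89−51)/2.9824 = 0.2984

test statistic = 0.298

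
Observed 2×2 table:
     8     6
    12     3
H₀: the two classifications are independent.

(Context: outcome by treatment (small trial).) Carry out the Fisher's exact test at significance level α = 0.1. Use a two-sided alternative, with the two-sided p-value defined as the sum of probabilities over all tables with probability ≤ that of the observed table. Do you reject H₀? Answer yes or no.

Margins: r₁=14, r₂=15, c₁=20, c₂=9, n=29
p_obs = C(14,8)·C(15,12)/C(29,20); sum pmf over tables with pmf ≤ p_obs
p-value (two-sided) = 0.24508
At α=0.1: p ≥ α → fail to reject H₀

reject H₀: no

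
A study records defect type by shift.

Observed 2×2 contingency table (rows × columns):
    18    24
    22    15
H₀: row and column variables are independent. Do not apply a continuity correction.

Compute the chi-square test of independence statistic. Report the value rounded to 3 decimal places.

test statistic = 2.169

Row totals [42, 37], col totals [40, 39], n=79
χ² = (18−21.27)²/21.27 + (24−20.73)²/20.73 + (22−18.73)²/18.73 + (15−18.27)²/18.27 = 2.1692
df = 1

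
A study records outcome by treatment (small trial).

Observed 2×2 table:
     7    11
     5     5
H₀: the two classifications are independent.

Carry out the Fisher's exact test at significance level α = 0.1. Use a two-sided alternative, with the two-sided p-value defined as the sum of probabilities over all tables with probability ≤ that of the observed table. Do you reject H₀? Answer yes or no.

reject H₀: no

Margins: r₁=18, r₂=10, c₁=12, c₂=16, n=28
p_obs = C(18,7)·C(10,5)/C(28,12); sum pmf over tables with pmf ≤ p_obs
p-value (two-sided) = 0.69794
At α=0.1: p ≥ α → fail to reject H₀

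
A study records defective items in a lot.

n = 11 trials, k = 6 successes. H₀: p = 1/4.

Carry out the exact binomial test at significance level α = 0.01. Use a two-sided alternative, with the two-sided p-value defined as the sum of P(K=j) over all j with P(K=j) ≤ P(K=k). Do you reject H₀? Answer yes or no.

Exact binomial: n=11, k=6, p₀=1/4=0.2500
P(X=j) = C(n,j)·p₀^j·(1−p₀)^(n−j); p = Σ P(X=j) over j with P(X=j) ≤ P(X=6)
p-value (two-sided) = 0.03433
At α=0.01: p ≥ α → fail to reject H₀

reject H₀: no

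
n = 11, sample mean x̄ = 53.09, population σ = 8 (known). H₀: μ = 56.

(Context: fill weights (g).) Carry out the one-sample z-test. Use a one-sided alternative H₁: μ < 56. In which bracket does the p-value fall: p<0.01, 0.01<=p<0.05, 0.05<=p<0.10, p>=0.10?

p-value bracket: p>=0.10

SE = σ/√n = 8/√11 = 2.4121
z = (x̄−μ₀)/SE = (53.09−56)/2.4121 = -1.2064
p-value (one-sided, H₁ less) = 0.11383
→ bracket: p>=0.10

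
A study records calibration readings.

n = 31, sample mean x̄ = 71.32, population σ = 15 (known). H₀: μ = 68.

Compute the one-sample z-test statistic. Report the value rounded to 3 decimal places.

test statistic = 1.232

SE = σ/√n = 15/√31 = 2.6941
z = (x̄−μ₀)/SE = (71.32−68)/2.6941 = 1.2323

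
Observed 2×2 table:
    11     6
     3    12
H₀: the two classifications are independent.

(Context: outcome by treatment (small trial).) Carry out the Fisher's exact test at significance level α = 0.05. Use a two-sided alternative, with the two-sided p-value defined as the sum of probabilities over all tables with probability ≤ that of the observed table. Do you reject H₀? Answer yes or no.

reject H₀: yes

Margins: r₁=17, r₂=15, c₁=14, c₂=18, n=32
p_obs = C(17,11)·C(15,3)/C(32,14); sum pmf over tables with pmf ≤ p_obs
p-value (two-sided) = 0.01550
At α=0.05: p < α → reject H₀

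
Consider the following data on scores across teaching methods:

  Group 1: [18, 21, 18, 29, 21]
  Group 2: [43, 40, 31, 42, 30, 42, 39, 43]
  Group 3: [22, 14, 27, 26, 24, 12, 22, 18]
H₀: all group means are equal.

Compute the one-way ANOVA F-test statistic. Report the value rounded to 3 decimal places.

Group means [21.40, 38.75, 20.62], grand mean 27.714
SSB = Σnᵢ(x̄ᵢ−x̄)² = 1575.711; SSW = ΣΣ(x−x̄ᵢ)² = 486.575
MSB = 1575.711/2 = 787.8554; MSW = 486.575/18 = 27.0319
F = MSB/MSW = 29.1453
df = (2, 18)

test statistic = 29.145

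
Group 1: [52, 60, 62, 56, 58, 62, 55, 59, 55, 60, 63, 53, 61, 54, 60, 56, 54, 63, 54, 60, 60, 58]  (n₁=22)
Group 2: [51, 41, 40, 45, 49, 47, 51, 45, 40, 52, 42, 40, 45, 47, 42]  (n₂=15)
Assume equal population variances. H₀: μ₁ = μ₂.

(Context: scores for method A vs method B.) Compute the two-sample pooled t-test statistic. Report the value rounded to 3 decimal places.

test statistic = 10.124

x̄₁=57.955, s₁=3.429, n₁=22
x̄₂=45.133, s₂=4.257, n₂=15
s_p² = [21·3.429² + 14·4.257²]/35 = 14.3054
SE = √(s_p²·(1/22+1/15)) = 1.2665
t = (57.955−45.133)/1.2665 = 10.1236
df = 35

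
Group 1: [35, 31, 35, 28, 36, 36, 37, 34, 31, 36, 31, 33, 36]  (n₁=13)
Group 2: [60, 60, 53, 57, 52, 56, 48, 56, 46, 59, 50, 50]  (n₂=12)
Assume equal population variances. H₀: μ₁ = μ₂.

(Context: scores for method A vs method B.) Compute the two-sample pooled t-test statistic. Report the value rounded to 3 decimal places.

x̄₁=33.769, s₁=2.743, n₁=13
x̄₂=53.917, s₂=4.776, n₂=12
s_p² = [12·2.743² + 11·4.776²]/23 = 14.8358
SE = √(s_p²·(1/13+1/12)) = 1.5419
t = (33.769−53.917)/1.5419 = -13.0664
df = 23

test statistic = -13.066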